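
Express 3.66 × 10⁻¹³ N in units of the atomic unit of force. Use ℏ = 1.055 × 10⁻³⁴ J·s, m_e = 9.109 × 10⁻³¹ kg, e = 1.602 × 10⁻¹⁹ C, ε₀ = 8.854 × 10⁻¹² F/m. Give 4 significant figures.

atomic unit of force: F_au = E_h/a₀ = m_e²e⁶/((4πε₀)³ℏ⁴) = 8.220 × 10⁻⁸ N.
3.66 × 10⁻¹³ / 8.220 × 10⁻⁸ = 4.453 × 10⁻⁶

4.453 × 10⁻⁶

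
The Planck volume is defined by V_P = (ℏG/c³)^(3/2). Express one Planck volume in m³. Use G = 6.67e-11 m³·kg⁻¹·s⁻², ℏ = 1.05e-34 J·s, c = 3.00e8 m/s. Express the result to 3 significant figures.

V_P = (ℏG/c³)^(3/2)
  = √(1.75e-209)
  = 4.18e-105 m³

4.18e-105 m³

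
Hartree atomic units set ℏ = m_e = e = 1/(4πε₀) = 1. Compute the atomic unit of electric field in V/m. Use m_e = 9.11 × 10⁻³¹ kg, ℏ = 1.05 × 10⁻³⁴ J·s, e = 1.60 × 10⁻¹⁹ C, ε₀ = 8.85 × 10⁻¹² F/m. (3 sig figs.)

From ℏ = m_e = e = 1/(4πε₀) = 1 the electric field scale is E_au = E_h/(e a₀) = m_e²e⁵/((4πε₀)³ℏ⁴).
E_h = 4.38 × 10⁻¹⁸ J
a₀ = 5.26 × 10⁻¹¹ m
E_h/(e·a₀) = 5.20 × 10¹¹ V/m

5.20 × 10¹¹ V/m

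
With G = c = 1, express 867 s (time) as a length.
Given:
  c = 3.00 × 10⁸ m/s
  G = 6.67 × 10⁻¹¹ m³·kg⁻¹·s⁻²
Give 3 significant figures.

Time → length via c.
867 s × (c) = 2.60 × 10¹¹ m

2.60 × 10¹¹ m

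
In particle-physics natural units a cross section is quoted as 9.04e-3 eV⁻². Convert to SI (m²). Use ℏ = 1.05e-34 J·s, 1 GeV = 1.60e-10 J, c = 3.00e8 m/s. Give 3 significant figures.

Area is [L]² = [E]⁻²·(ℏc)²; restore (ℏc)².
1 GeV⁻² → (ℏc)² × (1 GeV in J)⁻² = 3.88e-32 m².
Convert the energy scale: 9.04e-3 eV⁻² = 9.04e15 GeV⁻².
Result: 9.04e15 × 3.88e-32 = 3.50e-16 m².

3.50e-16 m²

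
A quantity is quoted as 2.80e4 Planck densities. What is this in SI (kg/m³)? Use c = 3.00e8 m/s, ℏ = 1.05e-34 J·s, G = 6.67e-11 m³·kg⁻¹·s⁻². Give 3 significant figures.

1.46e101 kg/m³

One Planck density: ρ_P = c⁵/(ℏG²) = 5.20e96 kg/m³.
2.80e4 × 5.20e96 kg/m³ = 1.46e101 kg/m³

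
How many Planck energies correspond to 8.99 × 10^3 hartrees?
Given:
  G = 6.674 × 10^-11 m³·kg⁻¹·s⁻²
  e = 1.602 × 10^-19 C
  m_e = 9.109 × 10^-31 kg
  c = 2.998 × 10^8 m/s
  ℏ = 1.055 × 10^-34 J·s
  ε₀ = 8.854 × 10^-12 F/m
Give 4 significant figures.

2.001 × 10^-23

hartree: E_h = m_e e⁴/(4πε₀ℏ)² = 4.354 × 10^-18 J
Planck energy: E_P = √(ℏc⁵/G) = 1.957 × 10^9 J
8.99 × 10^3 × 4.354 × 10^-18 / 1.957 × 10^9 = 2.001 × 10^-23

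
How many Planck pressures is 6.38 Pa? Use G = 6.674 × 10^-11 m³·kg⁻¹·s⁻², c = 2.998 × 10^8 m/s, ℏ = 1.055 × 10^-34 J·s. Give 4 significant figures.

Planck pressure: p_P = c⁷/(ℏG²) = 4.632 × 10^113 Pa.
6.38 / 4.632 × 10^113 = 1.377 × 10^-113

1.377 × 10^-113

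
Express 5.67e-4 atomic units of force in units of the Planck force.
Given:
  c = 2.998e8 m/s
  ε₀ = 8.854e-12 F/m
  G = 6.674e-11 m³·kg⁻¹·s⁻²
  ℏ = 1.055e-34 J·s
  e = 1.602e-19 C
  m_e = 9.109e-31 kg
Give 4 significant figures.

3.850e-55

atomic unit of force: F_au = E_h/a₀ = m_e²e⁶/((4πε₀)³ℏ⁴) = 8.220e-8 N
Planck force: F_P = c⁴/G = 1.210e44 N
5.67e-4 × 8.220e-8 / 1.210e44 = 3.850e-55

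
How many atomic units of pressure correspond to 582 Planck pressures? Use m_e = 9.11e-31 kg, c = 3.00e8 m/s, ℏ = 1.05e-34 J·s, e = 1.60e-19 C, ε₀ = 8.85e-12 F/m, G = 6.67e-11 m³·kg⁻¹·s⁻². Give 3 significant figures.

Planck pressure: p_P = c⁷/(ℏG²) = 4.68e113 Pa
atomic unit of pressure: P_au = E_h/a₀³ = m_e⁴e¹⁰/((4πε₀)⁵ℏ⁸) = 3.01e13 Pa
582 × 4.68e113 / 3.01e13 = 9.04e102

9.04e102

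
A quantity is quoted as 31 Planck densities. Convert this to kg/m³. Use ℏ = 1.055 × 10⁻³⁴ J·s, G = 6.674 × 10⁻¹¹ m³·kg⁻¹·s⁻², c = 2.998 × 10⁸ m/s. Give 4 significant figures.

One Planck density: ρ_P = c⁵/(ℏG²) = 5.154 × 10⁹⁶ kg/m³.
31 × 5.154 × 10⁹⁶ kg/m³ = 1.598 × 10⁹⁸ kg/m³

1.598 × 10⁹⁸ kg/m³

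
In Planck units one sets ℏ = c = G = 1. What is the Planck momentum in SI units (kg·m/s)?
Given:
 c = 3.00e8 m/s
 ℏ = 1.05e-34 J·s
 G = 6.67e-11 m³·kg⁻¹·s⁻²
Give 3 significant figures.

6.52 kg·m/s

p_P = √(ℏc³/G)
  = √(42.5)
  = 6.52 kg·m/s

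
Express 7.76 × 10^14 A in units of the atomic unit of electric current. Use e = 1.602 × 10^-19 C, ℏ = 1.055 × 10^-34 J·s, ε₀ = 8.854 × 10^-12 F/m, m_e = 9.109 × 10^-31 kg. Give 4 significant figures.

atomic unit of electric current: I_au = e E_h/ℏ = m_e e⁵/((4πε₀)²ℏ³) = 6.612 × 10^-3 A.
7.76 × 10^14 / 6.612 × 10^-3 = 1.174 × 10^17

1.174 × 10^17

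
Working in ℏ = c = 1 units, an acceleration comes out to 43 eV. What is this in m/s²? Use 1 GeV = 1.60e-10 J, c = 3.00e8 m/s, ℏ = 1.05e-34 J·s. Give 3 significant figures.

Acceleration is [L]/[T]² = c·[E]/ℏ.
1 GeV → c/ℏ × (1 GeV in J) = 4.57e32 m/s².
Convert the energy scale: 43 eV = 4.30e-8 GeV.
Result: 4.30e-8 × 4.57e32 = 1.97e25 m/s².

1.97e25 m/s²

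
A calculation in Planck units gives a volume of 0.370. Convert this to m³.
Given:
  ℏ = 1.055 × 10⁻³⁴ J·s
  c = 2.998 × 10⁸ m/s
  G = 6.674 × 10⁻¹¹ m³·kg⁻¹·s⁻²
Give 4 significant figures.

One Planck volume: V_P = (ℏG/c³)^(3/2) = 4.224 × 10⁻¹⁰⁵ m³.
0.370 × 4.224 × 10⁻¹⁰⁵ m³ = 1.563 × 10⁻¹⁰⁵ m³

1.563 × 10⁻¹⁰⁵ m³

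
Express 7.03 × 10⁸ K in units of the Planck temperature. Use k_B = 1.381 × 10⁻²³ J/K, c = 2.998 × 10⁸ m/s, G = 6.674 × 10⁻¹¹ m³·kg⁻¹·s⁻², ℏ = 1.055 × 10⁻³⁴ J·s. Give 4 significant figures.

Planck temperature: T_P = √(ℏc⁵/G) / k_B = 1.417 × 10³² K.
7.03 × 10⁸ / 1.417 × 10³² = 4.962 × 10⁻²⁴

4.962 × 10⁻²⁴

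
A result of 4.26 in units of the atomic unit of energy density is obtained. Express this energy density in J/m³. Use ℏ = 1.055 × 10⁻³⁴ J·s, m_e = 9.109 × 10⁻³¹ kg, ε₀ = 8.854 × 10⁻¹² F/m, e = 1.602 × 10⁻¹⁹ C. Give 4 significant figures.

One atomic unit of energy density: u_au = E_h/a₀³ = m_e⁴e¹⁰/((4πε₀)⁵ℏ⁸) = 2.929 × 10¹³ J/m³.
4.26 × 2.929 × 10¹³ J/m³ = 1.248 × 10¹⁴ J/m³

1.248 × 10¹⁴ J/m³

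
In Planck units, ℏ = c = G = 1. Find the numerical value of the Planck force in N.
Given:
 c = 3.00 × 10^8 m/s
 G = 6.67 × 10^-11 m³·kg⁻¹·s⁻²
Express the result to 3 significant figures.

1.21 × 10^44 N

Dimensional analysis gives F_P = c⁴/G.
  = 8.10 × 10^33 / 6.67 × 10^-11
  = 1.21 × 10^44 N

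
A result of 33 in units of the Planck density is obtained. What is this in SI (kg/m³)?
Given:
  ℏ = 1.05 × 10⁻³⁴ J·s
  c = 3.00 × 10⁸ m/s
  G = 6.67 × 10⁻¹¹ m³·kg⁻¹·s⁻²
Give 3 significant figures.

One Planck density: ρ_P = c⁵/(ℏG²) = 5.20 × 10⁹⁶ kg/m³.
33 × 5.20 × 10⁹⁶ kg/m³ = 1.72 × 10⁹⁸ kg/m³

1.72 × 10⁹⁸ kg/m³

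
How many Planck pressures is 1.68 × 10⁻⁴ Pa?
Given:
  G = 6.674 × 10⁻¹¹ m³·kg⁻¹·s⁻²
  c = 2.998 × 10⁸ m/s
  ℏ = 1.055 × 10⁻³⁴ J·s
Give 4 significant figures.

Planck pressure: p_P = c⁷/(ℏG²) = 4.632 × 10¹¹³ Pa.
1.68 × 10⁻⁴ / 4.632 × 10¹¹³ = 3.627 × 10⁻¹¹⁸

3.627 × 10⁻¹¹⁸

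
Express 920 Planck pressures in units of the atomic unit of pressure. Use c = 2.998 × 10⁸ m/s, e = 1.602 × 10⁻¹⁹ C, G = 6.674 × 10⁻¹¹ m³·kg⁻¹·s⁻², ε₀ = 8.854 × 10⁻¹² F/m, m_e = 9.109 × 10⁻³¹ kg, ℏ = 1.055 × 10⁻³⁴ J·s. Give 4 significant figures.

1.455 × 10¹⁰³

Planck pressure: p_P = c⁷/(ℏG²) = 4.632 × 10¹¹³ Pa
atomic unit of pressure: P_au = E_h/a₀³ = m_e⁴e¹⁰/((4πε₀)⁵ℏ⁸) = 2.929 × 10¹³ Pa
920 × 4.632 × 10¹¹³ / 2.929 × 10¹³ = 1.455 × 10¹⁰³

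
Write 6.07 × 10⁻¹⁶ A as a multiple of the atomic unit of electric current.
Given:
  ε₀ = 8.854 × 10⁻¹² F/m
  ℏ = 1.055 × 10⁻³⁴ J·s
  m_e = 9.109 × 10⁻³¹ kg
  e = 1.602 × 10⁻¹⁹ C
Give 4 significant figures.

atomic unit of electric current: I_au = e E_h/ℏ = m_e e⁵/((4πε₀)²ℏ³) = 6.612 × 10⁻³ A.
6.07 × 10⁻¹⁶ / 6.612 × 10⁻³ = 9.180 × 10⁻¹⁴

9.180 × 10⁻¹⁴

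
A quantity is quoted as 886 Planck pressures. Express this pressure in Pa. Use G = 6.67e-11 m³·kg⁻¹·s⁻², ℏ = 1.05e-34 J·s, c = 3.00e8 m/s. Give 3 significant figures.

4.15e116 Pa

One Planck pressure: p_P = c⁷/(ℏG²) = 4.68e113 Pa.
886 × 4.68e113 Pa = 4.15e116 Pa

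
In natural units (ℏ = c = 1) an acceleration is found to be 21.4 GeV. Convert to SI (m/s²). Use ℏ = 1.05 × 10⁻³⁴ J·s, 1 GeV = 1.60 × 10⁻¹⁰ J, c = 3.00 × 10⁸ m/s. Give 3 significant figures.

Acceleration is [L]/[T]² = c·[E]/ℏ.
1 GeV → c/ℏ × (1 GeV in J) = 4.57 × 10³² m/s².
Result: 21.4 × 4.57 × 10³² = 9.78 × 10³³ m/s².

9.78 × 10³³ m/s²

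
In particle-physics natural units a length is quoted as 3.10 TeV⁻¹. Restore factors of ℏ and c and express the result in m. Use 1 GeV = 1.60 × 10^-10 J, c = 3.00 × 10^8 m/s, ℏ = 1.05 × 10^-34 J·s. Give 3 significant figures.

6.10 × 10^-19 m

A length is [E]⁻¹ in ℏ=c=1; restore one factor of ℏc.
1 GeV⁻¹ → ℏc × (1 GeV in J)⁻¹ = 1.97 × 10^-16 m.
Convert the energy scale: 3.10 TeV⁻¹ = 3.10 × 10^-3 GeV⁻¹.
Result: 3.10 × 10^-3 × 1.97 × 10^-16 = 6.10 × 10^-19 m.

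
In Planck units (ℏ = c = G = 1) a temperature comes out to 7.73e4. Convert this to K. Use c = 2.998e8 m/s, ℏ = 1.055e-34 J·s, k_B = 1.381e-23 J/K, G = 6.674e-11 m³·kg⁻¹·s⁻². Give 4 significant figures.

One Planck temperature: T_P = √(ℏc⁵/G) / k_B = 1.417e32 K.
7.73e4 × 1.417e32 K = 1.095e37 K

1.095e37 K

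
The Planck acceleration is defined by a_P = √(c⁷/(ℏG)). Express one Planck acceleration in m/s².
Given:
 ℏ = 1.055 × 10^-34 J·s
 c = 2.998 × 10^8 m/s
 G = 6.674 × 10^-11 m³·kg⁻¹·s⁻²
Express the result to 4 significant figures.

5.560 × 10^51 m/s²

a_P = √(c⁷/(ℏG))
  = √(3.092 × 10^103)
  = 5.560 × 10^51 m/s²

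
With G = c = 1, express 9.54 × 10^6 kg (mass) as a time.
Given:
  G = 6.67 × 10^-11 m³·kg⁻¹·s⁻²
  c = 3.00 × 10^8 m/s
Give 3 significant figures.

2.36 × 10^-29 s

Mass → time via G/c³.
9.54 × 10^6 kg × (G/c³) = 2.36 × 10^-29 s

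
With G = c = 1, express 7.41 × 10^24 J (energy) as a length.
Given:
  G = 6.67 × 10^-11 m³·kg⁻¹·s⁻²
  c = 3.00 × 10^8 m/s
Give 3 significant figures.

Energy → length via G/c⁴.
7.41 × 10^24 J × (G/c⁴) = 6.10 × 10^-20 m

6.10 × 10^-20 m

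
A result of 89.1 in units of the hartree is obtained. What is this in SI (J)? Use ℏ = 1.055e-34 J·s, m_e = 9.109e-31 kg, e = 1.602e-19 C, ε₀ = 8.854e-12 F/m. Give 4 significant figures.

3.880e-16 J

One hartree: E_h = m_e e⁴/(4πε₀ℏ)² = 4.354e-18 J.
89.1 × 4.354e-18 J = 3.880e-16 J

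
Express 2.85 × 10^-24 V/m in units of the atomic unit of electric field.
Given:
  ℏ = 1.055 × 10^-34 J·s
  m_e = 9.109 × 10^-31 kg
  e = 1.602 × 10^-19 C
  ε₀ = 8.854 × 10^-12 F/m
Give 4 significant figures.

atomic unit of electric field: E_au = E_h/(e a₀) = m_e²e⁵/((4πε₀)³ℏ⁴) = 5.131 × 10^11 V/m.
2.85 × 10^-24 / 5.131 × 10^11 = 5.555 × 10^-36

5.555 × 10^-36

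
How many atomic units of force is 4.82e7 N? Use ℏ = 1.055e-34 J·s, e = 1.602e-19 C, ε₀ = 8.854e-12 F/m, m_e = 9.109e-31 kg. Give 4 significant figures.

5.864e14

atomic unit of force: F_au = E_h/a₀ = m_e²e⁶/((4πε₀)³ℏ⁴) = 8.220e-8 N.
4.82e7 / 8.220e-8 = 5.864e14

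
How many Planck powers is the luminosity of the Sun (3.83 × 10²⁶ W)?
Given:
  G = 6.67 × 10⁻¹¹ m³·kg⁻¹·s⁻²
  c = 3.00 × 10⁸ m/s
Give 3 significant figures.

1.05 × 10⁻²⁶

Planck power: P_P = c⁵/G = 3.64 × 10⁵² W.
3.83 × 10²⁶ / 3.64 × 10⁵² = 1.05 × 10⁻²⁶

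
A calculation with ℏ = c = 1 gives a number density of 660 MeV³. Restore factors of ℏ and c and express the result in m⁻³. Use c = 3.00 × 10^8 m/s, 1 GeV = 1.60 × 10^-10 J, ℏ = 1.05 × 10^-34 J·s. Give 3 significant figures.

Number density is [L]⁻³ = [E]³/(ℏc)³.
1 GeV³ → 1/(ℏc)³ × (1 GeV in J)³ = 1.31 × 10^47 m⁻³.
Convert the energy scale: 660 MeV³ = 6.60 × 10^-7 GeV³.
Result: 6.60 × 10^-7 × 1.31 × 10^47 = 8.65 × 10^40 m⁻³.

8.65 × 10^40 m⁻³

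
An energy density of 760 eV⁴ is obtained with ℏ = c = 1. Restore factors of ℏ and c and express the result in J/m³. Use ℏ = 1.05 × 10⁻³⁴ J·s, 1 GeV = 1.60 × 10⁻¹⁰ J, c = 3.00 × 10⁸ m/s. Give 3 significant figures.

[E]/[L]³ = [E]⁴/(ℏc)³; restore (ℏc)⁻³.
1 GeV⁴ → 1/(ℏc)³ × (1 GeV in J)⁴ = 2.10 × 10³⁷ J/m³.
Convert the energy scale: 760 eV⁴ = 7.60 × 10⁻³⁴ GeV⁴.
Result: 7.60 × 10⁻³⁴ × 2.10 × 10³⁷ = 1.59 × 10⁴ J/m³.

1.59 × 10⁴ J/m³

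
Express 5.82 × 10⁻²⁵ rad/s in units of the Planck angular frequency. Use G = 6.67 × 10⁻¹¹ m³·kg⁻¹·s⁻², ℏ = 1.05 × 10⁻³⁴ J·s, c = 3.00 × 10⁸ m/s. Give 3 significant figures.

Planck angular frequency: ω_P = √(c⁵/(ℏG)) = 1.86 × 10⁴³ rad/s.
5.82 × 10⁻²⁵ / 1.86 × 10⁴³ = 3.12 × 10⁻⁶⁸

3.12 × 10⁻⁶⁸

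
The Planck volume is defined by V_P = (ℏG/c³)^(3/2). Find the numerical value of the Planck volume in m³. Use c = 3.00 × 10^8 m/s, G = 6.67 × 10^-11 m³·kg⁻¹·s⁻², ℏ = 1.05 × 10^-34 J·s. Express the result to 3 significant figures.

4.18 × 10^-105 m³

V_P = (ℏG/c³)^(3/2)
  = √(1.75 × 10^-209)
  = 4.18 × 10^-105 m³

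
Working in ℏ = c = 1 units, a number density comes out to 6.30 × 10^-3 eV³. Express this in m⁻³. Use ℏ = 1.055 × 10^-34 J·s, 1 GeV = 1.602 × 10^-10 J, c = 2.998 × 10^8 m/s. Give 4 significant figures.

Number density is [L]⁻³ = [E]³/(ℏc)³.
1 GeV³ → 1/(ℏc)³ × (1 GeV in J)³ = 1.299 × 10^47 m⁻³.
Convert the energy scale: 6.30 × 10^-3 eV³ = 6.30 × 10^-30 GeV³.
Result: 6.30 × 10^-30 × 1.299 × 10^47 = 8.186 × 10^17 m⁻³.

8.186 × 10^17 m⁻³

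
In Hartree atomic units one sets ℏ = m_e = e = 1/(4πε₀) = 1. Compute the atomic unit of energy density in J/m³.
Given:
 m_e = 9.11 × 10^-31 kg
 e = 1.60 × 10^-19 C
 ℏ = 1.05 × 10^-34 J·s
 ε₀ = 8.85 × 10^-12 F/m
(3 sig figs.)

u_au = E_h/a₀³ = m_e⁴e¹⁰/((4πε₀)⁵ℏ⁸)
E_h = 4.38 × 10^-18 J
a₀ = 5.26 × 10^-11 m
E_h/a₀³ = 3.01 × 10^13 J/m³

3.01 × 10^13 J/m³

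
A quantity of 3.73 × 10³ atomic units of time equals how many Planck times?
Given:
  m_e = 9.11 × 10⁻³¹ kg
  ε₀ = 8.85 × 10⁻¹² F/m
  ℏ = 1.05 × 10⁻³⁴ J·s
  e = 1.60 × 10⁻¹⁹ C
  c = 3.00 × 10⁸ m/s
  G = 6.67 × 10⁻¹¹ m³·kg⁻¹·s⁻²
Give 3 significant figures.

1.67 × 10³⁰

atomic unit of time: τ_au = (4πε₀)²ℏ³/(m_e e⁴) = 2.40 × 10⁻¹⁷ s
Planck time: t_P = √(ℏG/c⁵) = 5.37 × 10⁻⁴⁴ s
3.73 × 10³ × 2.40 × 10⁻¹⁷ / 5.37 × 10⁻⁴⁴ = 1.67 × 10³⁰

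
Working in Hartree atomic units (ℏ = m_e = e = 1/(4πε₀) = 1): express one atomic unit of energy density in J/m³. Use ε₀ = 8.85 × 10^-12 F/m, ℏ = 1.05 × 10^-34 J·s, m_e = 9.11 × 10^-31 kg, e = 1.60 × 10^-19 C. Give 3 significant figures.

The unique combination of the constants set to 1 with dimensions of energy density is u_au = E_h/a₀³ = m_e⁴e¹⁰/((4πε₀)⁵ℏ⁸).
E_h = 4.38 × 10^-18 J
a₀ = 5.26 × 10^-11 m
E_h/a₀³ = 3.01 × 10^13 J/m³

3.01 × 10^13 J/m³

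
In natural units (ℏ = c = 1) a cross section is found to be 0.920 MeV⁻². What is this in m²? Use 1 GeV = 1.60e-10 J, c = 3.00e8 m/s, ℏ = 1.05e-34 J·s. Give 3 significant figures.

3.57e-26 m²

Area is [L]² = [E]⁻²·(ℏc)²; restore (ℏc)².
1 GeV⁻² → (ℏc)² × (1 GeV in J)⁻² = 3.88e-32 m².
Convert the energy scale: 0.920 MeV⁻² = 9.20e5 GeV⁻².
Result: 9.20e5 × 3.88e-32 = 3.57e-26 m².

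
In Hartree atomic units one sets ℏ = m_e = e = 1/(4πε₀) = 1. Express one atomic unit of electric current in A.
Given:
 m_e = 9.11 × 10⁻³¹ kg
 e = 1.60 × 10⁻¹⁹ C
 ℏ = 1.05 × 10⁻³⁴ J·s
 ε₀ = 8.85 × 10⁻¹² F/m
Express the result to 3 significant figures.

6.67 × 10⁻³ A

I_au = e E_h/ℏ = m_e e⁵/((4πε₀)²ℏ³)
E_h = 4.38 × 10⁻¹⁸ J
e·E_h/ℏ = 6.67 × 10⁻³ A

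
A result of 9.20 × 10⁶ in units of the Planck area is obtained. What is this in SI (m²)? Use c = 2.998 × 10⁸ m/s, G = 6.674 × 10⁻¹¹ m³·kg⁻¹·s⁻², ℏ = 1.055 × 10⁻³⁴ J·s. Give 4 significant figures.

2.404 × 10⁻⁶³ m²

One Planck area: A_P = ℏG/c³ = 2.613 × 10⁻⁷⁰ m².
9.20 × 10⁶ × 2.613 × 10⁻⁷⁰ m² = 2.404 × 10⁻⁶³ m²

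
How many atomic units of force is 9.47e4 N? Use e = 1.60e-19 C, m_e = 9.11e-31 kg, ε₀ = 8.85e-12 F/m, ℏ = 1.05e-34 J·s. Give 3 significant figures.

1.14e12

atomic unit of force: F_au = E_h/a₀ = m_e²e⁶/((4πε₀)³ℏ⁴) = 8.33e-8 N.
9.47e4 / 8.33e-8 = 1.14e12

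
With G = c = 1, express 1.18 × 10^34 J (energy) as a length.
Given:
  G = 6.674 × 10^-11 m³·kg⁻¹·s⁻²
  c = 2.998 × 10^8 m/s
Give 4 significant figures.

9.749 × 10^-11 m

Energy → length via G/c⁴.
1.18 × 10^34 J × (G/c⁴) = 9.749 × 10^-11 m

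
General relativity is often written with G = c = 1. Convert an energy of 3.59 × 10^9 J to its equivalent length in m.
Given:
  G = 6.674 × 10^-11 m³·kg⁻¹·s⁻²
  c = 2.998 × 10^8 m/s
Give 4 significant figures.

Energy → length via G/c⁴.
3.59 × 10^9 J × (G/c⁴) = 2.966 × 10^-35 m

2.966 × 10^-35 m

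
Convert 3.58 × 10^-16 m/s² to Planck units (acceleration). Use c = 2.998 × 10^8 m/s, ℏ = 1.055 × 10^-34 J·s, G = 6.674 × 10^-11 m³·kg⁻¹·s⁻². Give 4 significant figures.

6.439 × 10^-68

Planck acceleration: a_P = √(c⁷/(ℏG)) = 5.560 × 10^51 m/s².
3.58 × 10^-16 / 5.560 × 10^51 = 6.439 × 10^-68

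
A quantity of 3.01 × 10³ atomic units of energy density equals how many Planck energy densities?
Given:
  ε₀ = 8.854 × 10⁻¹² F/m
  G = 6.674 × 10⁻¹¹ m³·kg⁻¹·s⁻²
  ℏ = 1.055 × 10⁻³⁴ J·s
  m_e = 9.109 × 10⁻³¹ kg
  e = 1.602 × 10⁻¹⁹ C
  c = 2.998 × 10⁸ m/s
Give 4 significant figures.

atomic unit of energy density: u_au = E_h/a₀³ = m_e⁴e¹⁰/((4πε₀)⁵ℏ⁸) = 2.929 × 10¹³ J/m³
Planck energy density: u_P = c⁷/(ℏG²) = 4.632 × 10¹¹³ J/m³
3.01 × 10³ × 2.929 × 10¹³ / 4.632 × 10¹¹³ = 1.903 × 10⁻⁹⁷

1.903 × 10⁻⁹⁷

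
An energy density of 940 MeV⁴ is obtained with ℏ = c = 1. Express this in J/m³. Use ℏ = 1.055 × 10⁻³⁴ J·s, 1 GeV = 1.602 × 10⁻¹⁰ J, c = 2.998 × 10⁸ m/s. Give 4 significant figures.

[E]/[L]³ = [E]⁴/(ℏc)³; restore (ℏc)⁻³.
1 GeV⁴ → 1/(ℏc)³ × (1 GeV in J)⁴ = 2.082 × 10³⁷ J/m³.
Convert the energy scale: 940 MeV⁴ = 9.40 × 10⁻¹⁰ GeV⁴.
Result: 9.40 × 10⁻¹⁰ × 2.082 × 10³⁷ = 1.957 × 10²⁸ J/m³.

1.957 × 10²⁸ J/m³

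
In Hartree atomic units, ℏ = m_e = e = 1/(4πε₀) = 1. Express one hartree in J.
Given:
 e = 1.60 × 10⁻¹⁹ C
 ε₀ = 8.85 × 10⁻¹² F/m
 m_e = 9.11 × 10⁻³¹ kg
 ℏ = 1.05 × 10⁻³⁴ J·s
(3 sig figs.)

The unique combination of the constants set to 1 with dimensions of energy is E_h = m_e e⁴/(4πε₀ℏ)².
  = 5.97 × 10⁻¹⁰⁶ / 1.36 × 10⁻⁸⁸
  = 4.38 × 10⁻¹⁸ J

4.38 × 10⁻¹⁸ J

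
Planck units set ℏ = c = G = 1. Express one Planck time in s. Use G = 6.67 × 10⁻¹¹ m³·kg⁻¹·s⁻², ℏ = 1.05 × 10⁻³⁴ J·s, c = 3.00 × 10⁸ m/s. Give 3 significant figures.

5.37 × 10⁻⁴⁴ s

From ℏ = c = G = 1 the time scale is t_P = √(ℏG/c⁵).
  = √(2.88 × 10⁻⁸⁷)
  = 5.37 × 10⁻⁴⁴ s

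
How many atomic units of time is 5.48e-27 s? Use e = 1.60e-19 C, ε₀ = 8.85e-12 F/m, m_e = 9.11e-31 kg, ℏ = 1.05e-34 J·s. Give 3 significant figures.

2.29e-10

atomic unit of time: τ_au = (4πε₀)²ℏ³/(m_e e⁴) = 2.40e-17 s.
5.48e-27 / 2.40e-17 = 2.29e-10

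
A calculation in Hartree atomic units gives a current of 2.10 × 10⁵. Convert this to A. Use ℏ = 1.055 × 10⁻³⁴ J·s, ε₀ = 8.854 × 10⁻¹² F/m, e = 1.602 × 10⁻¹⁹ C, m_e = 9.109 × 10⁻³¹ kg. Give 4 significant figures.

One atomic unit of electric current: I_au = e E_h/ℏ = m_e e⁵/((4πε₀)²ℏ³) = 6.612 × 10⁻³ A.
2.10 × 10⁵ × 6.612 × 10⁻³ A = 1.389 × 10³ A

1.389 × 10³ A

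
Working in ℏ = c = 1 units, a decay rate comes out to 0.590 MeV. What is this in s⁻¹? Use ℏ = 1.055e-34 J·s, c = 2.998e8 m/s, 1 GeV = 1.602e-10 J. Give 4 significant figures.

8.959e20 s⁻¹

A rate is [E]/ℏ; divide by ℏ.
1 GeV → 1/ℏ × (1 GeV in J) = 1.518e24 s⁻¹.
Convert the energy scale: 0.590 MeV = 5.90e-4 GeV.
Result: 5.90e-4 × 1.518e24 = 8.959e20 s⁻¹.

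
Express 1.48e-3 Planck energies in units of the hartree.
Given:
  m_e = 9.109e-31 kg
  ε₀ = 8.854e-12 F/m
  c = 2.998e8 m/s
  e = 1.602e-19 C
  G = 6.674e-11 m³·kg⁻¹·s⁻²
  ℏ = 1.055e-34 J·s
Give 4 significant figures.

6.651e23

Planck energy: E_P = √(ℏc⁵/G) = 1.957e9 J
hartree: E_h = m_e e⁴/(4πε₀ℏ)² = 4.354e-18 J
1.48e-3 × 1.957e9 / 4.354e-18 = 6.651e23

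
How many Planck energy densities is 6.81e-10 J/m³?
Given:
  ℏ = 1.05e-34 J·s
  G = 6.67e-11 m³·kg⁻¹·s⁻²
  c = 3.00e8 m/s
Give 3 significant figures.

1.45e-123

Planck energy density: u_P = c⁷/(ℏG²) = 4.68e113 J/m³.
6.81e-10 / 4.68e113 = 1.45e-123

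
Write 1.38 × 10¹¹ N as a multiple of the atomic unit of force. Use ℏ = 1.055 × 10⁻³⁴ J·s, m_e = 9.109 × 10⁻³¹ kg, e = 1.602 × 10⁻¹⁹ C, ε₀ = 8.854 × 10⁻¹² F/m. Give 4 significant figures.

1.679 × 10¹⁸

atomic unit of force: F_au = E_h/a₀ = m_e²e⁶/((4πε₀)³ℏ⁴) = 8.220 × 10⁻⁸ N.
1.38 × 10¹¹ / 8.220 × 10⁻⁸ = 1.679 × 10¹⁸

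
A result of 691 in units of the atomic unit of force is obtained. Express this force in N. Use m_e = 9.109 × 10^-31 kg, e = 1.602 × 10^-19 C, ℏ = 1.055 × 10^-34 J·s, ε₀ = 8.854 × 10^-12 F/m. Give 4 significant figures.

5.680 × 10^-5 N

One atomic unit of force: F_au = E_h/a₀ = m_e²e⁶/((4πε₀)³ℏ⁴) = 8.220 × 10^-8 N.
691 × 8.220 × 10^-8 N = 5.680 × 10^-5 N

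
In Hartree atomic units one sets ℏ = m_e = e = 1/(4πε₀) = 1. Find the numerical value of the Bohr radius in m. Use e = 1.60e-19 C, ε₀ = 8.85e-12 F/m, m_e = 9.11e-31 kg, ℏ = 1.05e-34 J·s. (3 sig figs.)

a₀ = 4πε₀ℏ²/(m_e e²)
  = 1.23e-78 / 2.33e-68
  = 5.26e-11 m

5.26e-11 m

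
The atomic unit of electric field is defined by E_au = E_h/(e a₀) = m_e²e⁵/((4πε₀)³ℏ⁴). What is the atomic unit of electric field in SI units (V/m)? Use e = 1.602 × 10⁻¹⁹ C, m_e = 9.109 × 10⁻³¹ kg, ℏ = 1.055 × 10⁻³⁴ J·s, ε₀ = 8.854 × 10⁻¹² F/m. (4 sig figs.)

5.131 × 10¹¹ V/m

E_au = E_h/(e a₀) = m_e²e⁵/((4πε₀)³ℏ⁴)
E_h = 4.354 × 10⁻¹⁸ J
a₀ = 5.297 × 10⁻¹¹ m
E_h/(e·a₀) = 5.131 × 10¹¹ V/m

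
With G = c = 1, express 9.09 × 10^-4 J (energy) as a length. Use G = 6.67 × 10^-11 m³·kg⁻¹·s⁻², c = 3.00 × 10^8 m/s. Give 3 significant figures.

7.49 × 10^-48 m

Energy → length via G/c⁴.
9.09 × 10^-4 J × (G/c⁴) = 7.49 × 10^-48 m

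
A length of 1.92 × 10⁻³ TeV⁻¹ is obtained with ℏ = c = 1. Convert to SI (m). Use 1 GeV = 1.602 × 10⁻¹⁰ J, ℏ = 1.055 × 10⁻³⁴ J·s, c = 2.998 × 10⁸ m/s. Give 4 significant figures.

A length is [E]⁻¹ in ℏ=c=1; restore one factor of ℏc.
1 GeV⁻¹ → ℏc × (1 GeV in J)⁻¹ = 1.974 × 10⁻¹⁶ m.
Convert the energy scale: 1.92 × 10⁻³ TeV⁻¹ = 1.92 × 10⁻⁶ GeV⁻¹.
Result: 1.92 × 10⁻⁶ × 1.974 × 10⁻¹⁶ = 3.791 × 10⁻²² m.

3.791 × 10⁻²² m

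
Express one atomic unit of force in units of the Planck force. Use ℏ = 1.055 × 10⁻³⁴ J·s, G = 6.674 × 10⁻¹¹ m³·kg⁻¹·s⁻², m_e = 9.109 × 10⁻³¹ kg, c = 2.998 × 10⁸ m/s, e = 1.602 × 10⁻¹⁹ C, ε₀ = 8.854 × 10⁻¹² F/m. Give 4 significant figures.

atomic unit of force: F_au = E_h/a₀ = m_e²e⁶/((4πε₀)³ℏ⁴) = 8.220 × 10⁻⁸ N
Planck force: F_P = c⁴/G = 1.210 × 10⁴⁴ N
ratio = 8.220 × 10⁻⁸ / 1.210 × 10⁴⁴ = 6.791 × 10⁻⁵²

6.791 × 10⁻⁵²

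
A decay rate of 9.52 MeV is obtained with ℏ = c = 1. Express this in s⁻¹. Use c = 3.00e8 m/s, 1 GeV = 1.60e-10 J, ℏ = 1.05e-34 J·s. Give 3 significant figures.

1.45e22 s⁻¹

A rate is [E]/ℏ; divide by ℏ.
1 GeV → 1/ℏ × (1 GeV in J) = 1.52e24 s⁻¹.
Convert the energy scale: 9.52 MeV = 9.52e-3 GeV.
Result: 9.52e-3 × 1.52e24 = 1.45e22 s⁻¹.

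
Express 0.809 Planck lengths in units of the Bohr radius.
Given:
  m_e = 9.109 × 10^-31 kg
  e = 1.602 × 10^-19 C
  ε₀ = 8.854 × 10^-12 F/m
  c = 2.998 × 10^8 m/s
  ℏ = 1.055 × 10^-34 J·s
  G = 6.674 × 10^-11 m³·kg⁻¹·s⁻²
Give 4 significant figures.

Planck length: ℓ_P = √(ℏG/c³) = 1.616 × 10^-35 m
Bohr radius: a₀ = 4πε₀ℏ²/(m_e e²) = 5.297 × 10^-11 m
0.809 × 1.616 × 10^-35 / 5.297 × 10^-11 = 2.469 × 10^-25

2.469 × 10^-25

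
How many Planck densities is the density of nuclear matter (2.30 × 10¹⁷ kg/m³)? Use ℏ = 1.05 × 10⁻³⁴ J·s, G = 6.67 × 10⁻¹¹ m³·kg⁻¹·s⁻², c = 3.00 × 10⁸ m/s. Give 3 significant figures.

Planck density: ρ_P = c⁵/(ℏG²) = 5.20 × 10⁹⁶ kg/m³.
2.30 × 10¹⁷ / 5.20 × 10⁹⁶ = 4.42 × 10⁻⁸⁰

4.42 × 10⁻⁸⁰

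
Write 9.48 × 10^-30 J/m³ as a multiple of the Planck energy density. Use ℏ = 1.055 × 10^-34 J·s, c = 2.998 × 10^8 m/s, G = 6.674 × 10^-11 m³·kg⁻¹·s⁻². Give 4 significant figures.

Planck energy density: u_P = c⁷/(ℏG²) = 4.632 × 10^113 J/m³.
9.48 × 10^-30 / 4.632 × 10^113 = 2.047 × 10^-143

2.047 × 10^-143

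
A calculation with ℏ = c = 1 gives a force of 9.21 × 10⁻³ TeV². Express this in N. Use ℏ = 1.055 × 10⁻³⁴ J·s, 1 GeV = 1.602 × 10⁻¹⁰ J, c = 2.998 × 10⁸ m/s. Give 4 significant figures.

7.473 × 10⁹ N

Force is [E]/[L] = [E]²/(ℏc); restore (ℏc)⁻¹.
1 GeV² → 1/(ℏc) × (1 GeV in J)² = 8.114 × 10⁵ N.
Convert the energy scale: 9.21 × 10⁻³ TeV² = 9.21 × 10³ GeV².
Result: 9.21 × 10³ × 8.114 × 10⁵ = 7.473 × 10⁹ N.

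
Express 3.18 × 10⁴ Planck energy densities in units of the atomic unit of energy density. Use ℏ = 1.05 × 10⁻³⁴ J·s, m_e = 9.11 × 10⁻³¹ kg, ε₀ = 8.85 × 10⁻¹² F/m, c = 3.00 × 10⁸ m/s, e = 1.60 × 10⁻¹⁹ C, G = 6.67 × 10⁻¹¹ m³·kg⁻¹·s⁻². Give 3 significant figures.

Planck energy density: u_P = c⁷/(ℏG²) = 4.68 × 10¹¹³ J/m³
atomic unit of energy density: u_au = E_h/a₀³ = m_e⁴e¹⁰/((4πε₀)⁵ℏ⁸) = 3.01 × 10¹³ J/m³
3.18 × 10⁴ × 4.68 × 10¹¹³ / 3.01 × 10¹³ = 4.94 × 10¹⁰⁴

4.94 × 10¹⁰⁴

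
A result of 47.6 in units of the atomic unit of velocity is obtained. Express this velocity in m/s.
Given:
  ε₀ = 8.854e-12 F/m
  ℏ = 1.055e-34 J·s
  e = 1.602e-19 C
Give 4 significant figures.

1.041e8 m/s

One atomic unit of velocity: v_au = e²/(4πε₀ℏ) = 2.186e6 m/s.
47.6 × 2.186e6 m/s = 1.041e8 m/s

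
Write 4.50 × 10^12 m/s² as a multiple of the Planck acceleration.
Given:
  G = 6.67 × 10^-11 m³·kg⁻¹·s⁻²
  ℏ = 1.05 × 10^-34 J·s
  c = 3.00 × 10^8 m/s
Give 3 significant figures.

8.05 × 10^-40

Planck acceleration: a_P = √(c⁷/(ℏG)) = 5.59 × 10^51 m/s².
4.50 × 10^12 / 5.59 × 10^51 = 8.05 × 10^-40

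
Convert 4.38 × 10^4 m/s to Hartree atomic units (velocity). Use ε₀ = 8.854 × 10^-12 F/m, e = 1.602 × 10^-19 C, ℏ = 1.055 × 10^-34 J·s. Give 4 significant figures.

0.02003

atomic unit of velocity: v_au = e²/(4πε₀ℏ) = 2.186 × 10^6 m/s.
4.38 × 10^4 / 2.186 × 10^6 = 0.02003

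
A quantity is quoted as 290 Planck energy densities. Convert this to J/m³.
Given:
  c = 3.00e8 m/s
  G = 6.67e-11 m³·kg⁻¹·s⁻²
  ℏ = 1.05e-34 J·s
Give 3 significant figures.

1.36e116 J/m³

One Planck energy density: u_P = c⁷/(ℏG²) = 4.68e113 J/m³.
290 × 4.68e113 J/m³ = 1.36e116 J/m³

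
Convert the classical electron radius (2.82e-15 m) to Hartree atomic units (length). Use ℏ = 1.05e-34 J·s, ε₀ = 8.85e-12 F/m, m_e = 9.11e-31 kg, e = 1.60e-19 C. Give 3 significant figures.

5.36e-5

Bohr radius: a₀ = 4πε₀ℏ²/(m_e e²) = 5.26e-11 m.
2.82e-15 / 5.26e-11 = 5.36e-5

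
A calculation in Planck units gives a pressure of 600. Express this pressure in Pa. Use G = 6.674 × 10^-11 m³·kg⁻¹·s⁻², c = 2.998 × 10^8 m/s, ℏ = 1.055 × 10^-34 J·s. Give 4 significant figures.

2.779 × 10^116 Pa

One Planck pressure: p_P = c⁷/(ℏG²) = 4.632 × 10^113 Pa.
600 × 4.632 × 10^113 Pa = 2.779 × 10^116 Pa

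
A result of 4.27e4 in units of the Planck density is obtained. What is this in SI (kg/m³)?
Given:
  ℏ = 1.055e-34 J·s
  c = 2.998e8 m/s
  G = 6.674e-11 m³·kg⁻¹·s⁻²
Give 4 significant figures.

2.201e101 kg/m³

One Planck density: ρ_P = c⁵/(ℏG²) = 5.154e96 kg/m³.
4.27e4 × 5.154e96 kg/m³ = 2.201e101 kg/m³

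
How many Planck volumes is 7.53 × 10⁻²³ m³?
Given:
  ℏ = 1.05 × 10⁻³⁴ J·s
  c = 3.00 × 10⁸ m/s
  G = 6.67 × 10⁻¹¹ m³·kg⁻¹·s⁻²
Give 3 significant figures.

1.80 × 10⁸²

Planck volume: V_P = (ℏG/c³)^(3/2) = 4.18 × 10⁻¹⁰⁵ m³.
7.53 × 10⁻²³ / 4.18 × 10⁻¹⁰⁵ = 1.80 × 10⁸²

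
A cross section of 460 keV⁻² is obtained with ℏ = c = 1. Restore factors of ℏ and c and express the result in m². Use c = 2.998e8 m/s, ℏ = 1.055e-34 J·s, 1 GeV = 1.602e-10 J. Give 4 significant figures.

1.793e-17 m²

Area is [L]² = [E]⁻²·(ℏc)²; restore (ℏc)².
1 GeV⁻² → (ℏc)² × (1 GeV in J)⁻² = 3.898e-32 m².
Convert the energy scale: 460 keV⁻² = 4.60e14 GeV⁻².
Result: 4.60e14 × 3.898e-32 = 1.793e-17 m².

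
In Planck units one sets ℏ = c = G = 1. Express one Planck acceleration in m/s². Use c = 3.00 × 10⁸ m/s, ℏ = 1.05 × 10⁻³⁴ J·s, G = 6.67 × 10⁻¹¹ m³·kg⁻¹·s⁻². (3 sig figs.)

a_P = √(c⁷/(ℏG))
  = √(3.12 × 10¹⁰³)
  = 5.59 × 10⁵¹ m/s²

5.59 × 10⁵¹ m/s²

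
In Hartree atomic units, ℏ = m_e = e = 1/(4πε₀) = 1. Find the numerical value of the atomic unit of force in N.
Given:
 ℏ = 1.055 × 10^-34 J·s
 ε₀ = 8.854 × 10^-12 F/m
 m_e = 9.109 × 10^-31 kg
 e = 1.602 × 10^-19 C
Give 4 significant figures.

8.220 × 10^-8 N

From ℏ = m_e = e = 1/(4πε₀) = 1 the force scale is F_au = E_h/a₀ = m_e²e⁶/((4πε₀)³ℏ⁴).
E_h = 4.354 × 10^-18 J
a₀ = 5.297 × 10^-11 m
E_h/a₀ = 8.220 × 10^-8 N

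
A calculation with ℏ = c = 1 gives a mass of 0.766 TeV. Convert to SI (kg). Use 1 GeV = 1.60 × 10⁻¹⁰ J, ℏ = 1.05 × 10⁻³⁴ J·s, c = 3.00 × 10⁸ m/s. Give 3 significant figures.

1.36 × 10⁻²⁴ kg

Mass is [E]/c²; divide by c².
1 GeV → 1/c² × (1 GeV in J) = 1.78 × 10⁻²⁷ kg.
Convert the energy scale: 0.766 TeV = 766 GeV.
Result: 766 × 1.78 × 10⁻²⁷ = 1.36 × 10⁻²⁴ kg.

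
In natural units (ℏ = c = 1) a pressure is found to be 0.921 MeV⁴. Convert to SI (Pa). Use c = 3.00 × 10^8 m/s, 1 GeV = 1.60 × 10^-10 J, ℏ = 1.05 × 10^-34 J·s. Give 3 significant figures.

Pressure is [E]/[L]³ = [E]⁴/(ℏc)³.
1 GeV⁴ → 1/(ℏc)³ × (1 GeV in J)⁴ = 2.10 × 10^37 Pa.
Convert the energy scale: 0.921 MeV⁴ = 9.21 × 10^-13 GeV⁴.
Result: 9.21 × 10^-13 × 2.10 × 10^37 = 1.93 × 10^25 Pa.

1.93 × 10^25 Pa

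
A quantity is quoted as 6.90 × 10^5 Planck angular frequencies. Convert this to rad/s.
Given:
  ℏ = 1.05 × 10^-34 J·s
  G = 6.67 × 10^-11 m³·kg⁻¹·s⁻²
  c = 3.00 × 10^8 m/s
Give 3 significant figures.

One Planck angular frequency: ω_P = √(c⁵/(ℏG)) = 1.86 × 10^43 rad/s.
6.90 × 10^5 × 1.86 × 10^43 rad/s = 1.29 × 10^49 rad/s

1.29 × 10^49 rad/s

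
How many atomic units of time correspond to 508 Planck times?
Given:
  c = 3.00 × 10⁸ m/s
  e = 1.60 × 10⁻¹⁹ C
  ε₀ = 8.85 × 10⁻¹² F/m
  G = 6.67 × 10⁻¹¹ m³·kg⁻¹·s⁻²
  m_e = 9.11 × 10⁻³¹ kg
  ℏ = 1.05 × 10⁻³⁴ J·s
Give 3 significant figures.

1.14 × 10⁻²⁴

Planck time: t_P = √(ℏG/c⁵) = 5.37 × 10⁻⁴⁴ s
atomic unit of time: τ_au = (4πε₀)²ℏ³/(m_e e⁴) = 2.40 × 10⁻¹⁷ s
508 × 5.37 × 10⁻⁴⁴ / 2.40 × 10⁻¹⁷ = 1.14 × 10⁻²⁴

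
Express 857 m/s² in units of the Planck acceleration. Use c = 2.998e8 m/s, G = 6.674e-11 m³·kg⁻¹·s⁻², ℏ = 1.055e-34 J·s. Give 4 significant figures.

Planck acceleration: a_P = √(c⁷/(ℏG)) = 5.560e51 m/s².
857 / 5.560e51 = 1.541e-49

1.541e-49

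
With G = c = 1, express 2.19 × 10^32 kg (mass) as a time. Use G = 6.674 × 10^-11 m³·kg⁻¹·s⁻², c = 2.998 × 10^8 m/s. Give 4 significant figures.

5.424 × 10^-4 s

Mass → time via G/c³.
2.19 × 10^32 kg × (G/c³) = 5.424 × 10^-4 s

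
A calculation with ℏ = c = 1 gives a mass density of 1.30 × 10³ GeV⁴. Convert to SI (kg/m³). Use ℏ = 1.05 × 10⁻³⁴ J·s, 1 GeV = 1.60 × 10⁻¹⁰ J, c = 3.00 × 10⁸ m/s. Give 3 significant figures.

Mass density is [E]/(c²[L]³) = [E]⁴/(ℏ³c⁵).
1 GeV⁴ → 1/(ℏ³c⁵) × (1 GeV in J)⁴ = 2.33 × 10²⁰ kg/m³.
Result: 1.30 × 10³ × 2.33 × 10²⁰ = 3.03 × 10²³ kg/m³.

3.03 × 10²³ kg/m³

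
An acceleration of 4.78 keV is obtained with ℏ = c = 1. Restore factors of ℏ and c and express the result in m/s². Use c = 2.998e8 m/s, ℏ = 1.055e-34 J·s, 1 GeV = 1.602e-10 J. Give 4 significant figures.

Acceleration is [L]/[T]² = c·[E]/ℏ.
1 GeV → c/ℏ × (1 GeV in J) = 4.552e32 m/s².
Convert the energy scale: 4.78 keV = 4.78e-6 GeV.
Result: 4.78e-6 × 4.552e32 = 2.176e27 m/s².

2.176e27 m/s²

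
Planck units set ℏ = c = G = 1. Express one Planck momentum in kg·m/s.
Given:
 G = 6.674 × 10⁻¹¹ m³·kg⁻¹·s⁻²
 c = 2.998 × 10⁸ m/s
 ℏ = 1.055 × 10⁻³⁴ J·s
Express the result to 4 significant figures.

From ℏ = c = G = 1 the momentum scale is p_P = √(ℏc³/G).
  = √(42.60)
  = 6.527 kg·m/s

6.527 kg·m/s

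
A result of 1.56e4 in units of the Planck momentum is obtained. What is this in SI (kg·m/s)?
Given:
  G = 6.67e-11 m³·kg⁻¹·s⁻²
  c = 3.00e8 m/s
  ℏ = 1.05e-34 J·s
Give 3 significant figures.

One Planck momentum: p_P = √(ℏc³/G) = 6.52 kg·m/s.
1.56e4 × 6.52 kg·m/s = 1.02e5 kg·m/s

1.02e5 kg·m/s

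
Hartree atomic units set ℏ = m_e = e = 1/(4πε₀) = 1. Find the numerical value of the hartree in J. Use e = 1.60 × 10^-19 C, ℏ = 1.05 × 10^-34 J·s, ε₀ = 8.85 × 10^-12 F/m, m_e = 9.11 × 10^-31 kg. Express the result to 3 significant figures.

From ℏ = m_e = e = 1/(4πε₀) = 1 the energy scale is E_h = m_e e⁴/(4πε₀ℏ)².
  = 5.97 × 10^-106 / 1.36 × 10^-88
  = 4.38 × 10^-18 J

4.38 × 10^-18 J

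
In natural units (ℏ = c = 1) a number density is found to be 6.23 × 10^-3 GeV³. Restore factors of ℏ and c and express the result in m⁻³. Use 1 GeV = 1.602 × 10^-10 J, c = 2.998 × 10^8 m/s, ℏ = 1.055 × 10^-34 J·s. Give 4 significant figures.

8.095 × 10^44 m⁻³

Number density is [L]⁻³ = [E]³/(ℏc)³.
1 GeV³ → 1/(ℏc)³ × (1 GeV in J)³ = 1.299 × 10^47 m⁻³.
Result: 6.23 × 10^-3 × 1.299 × 10^47 = 8.095 × 10^44 m⁻³.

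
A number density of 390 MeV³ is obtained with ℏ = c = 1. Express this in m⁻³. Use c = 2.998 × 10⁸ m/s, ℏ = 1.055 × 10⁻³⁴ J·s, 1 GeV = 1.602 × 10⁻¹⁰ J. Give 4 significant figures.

5.068 × 10⁴⁰ m⁻³

Number density is [L]⁻³ = [E]³/(ℏc)³.
1 GeV³ → 1/(ℏc)³ × (1 GeV in J)³ = 1.299 × 10⁴⁷ m⁻³.
Convert the energy scale: 390 MeV³ = 3.90 × 10⁻⁷ GeV³.
Result: 3.90 × 10⁻⁷ × 1.299 × 10⁴⁷ = 5.068 × 10⁴⁰ m⁻³.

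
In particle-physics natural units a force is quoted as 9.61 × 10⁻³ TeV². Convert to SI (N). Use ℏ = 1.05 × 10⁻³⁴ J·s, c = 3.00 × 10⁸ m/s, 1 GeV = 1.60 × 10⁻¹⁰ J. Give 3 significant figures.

7.81 × 10⁹ N

Force is [E]/[L] = [E]²/(ℏc); restore (ℏc)⁻¹.
1 GeV² → 1/(ℏc) × (1 GeV in J)² = 8.13 × 10⁵ N.
Convert the energy scale: 9.61 × 10⁻³ TeV² = 9.61 × 10³ GeV².
Result: 9.61 × 10³ × 8.13 × 10⁵ = 7.81 × 10⁹ N.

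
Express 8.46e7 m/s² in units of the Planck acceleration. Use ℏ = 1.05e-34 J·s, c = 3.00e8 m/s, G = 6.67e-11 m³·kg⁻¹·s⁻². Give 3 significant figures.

1.51e-44

Planck acceleration: a_P = √(c⁷/(ℏG)) = 5.59e51 m/s².
8.46e7 / 5.59e51 = 1.51e-44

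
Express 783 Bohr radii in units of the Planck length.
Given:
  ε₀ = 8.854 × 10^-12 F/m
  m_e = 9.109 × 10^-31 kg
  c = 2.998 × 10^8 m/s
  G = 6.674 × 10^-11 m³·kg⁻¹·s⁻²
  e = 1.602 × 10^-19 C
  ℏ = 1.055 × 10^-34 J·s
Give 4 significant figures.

Bohr radius: a₀ = 4πε₀ℏ²/(m_e e²) = 5.297 × 10^-11 m
Planck length: ℓ_P = √(ℏG/c³) = 1.616 × 10^-35 m
783 × 5.297 × 10^-11 / 1.616 × 10^-35 = 2.566 × 10^27

2.566 × 10^27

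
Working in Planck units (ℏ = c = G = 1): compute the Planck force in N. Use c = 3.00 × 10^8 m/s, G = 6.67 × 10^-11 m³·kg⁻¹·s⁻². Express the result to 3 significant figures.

The unique combination of the constants set to 1 with dimensions of force is F_P = c⁴/G.
  = 8.10 × 10^33 / 6.67 × 10^-11
  = 1.21 × 10^44 N

1.21 × 10^44 N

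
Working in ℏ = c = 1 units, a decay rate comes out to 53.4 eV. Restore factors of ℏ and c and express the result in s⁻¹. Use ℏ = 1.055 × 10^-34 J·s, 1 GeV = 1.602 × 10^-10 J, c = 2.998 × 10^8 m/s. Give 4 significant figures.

A rate is [E]/ℏ; divide by ℏ.
1 GeV → 1/ℏ × (1 GeV in J) = 1.518 × 10^24 s⁻¹.
Convert the energy scale: 53.4 eV = 5.34 × 10^-8 GeV.
Result: 5.34 × 10^-8 × 1.518 × 10^24 = 8.109 × 10^16 s⁻¹.

8.109 × 10^16 s⁻¹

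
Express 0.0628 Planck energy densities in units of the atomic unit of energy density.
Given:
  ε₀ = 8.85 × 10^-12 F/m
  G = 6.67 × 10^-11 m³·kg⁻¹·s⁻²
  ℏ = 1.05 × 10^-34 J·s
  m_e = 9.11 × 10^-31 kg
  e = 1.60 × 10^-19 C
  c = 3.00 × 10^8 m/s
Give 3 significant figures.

9.76 × 10^98

Planck energy density: u_P = c⁷/(ℏG²) = 4.68 × 10^113 J/m³
atomic unit of energy density: u_au = E_h/a₀³ = m_e⁴e¹⁰/((4πε₀)⁵ℏ⁸) = 3.01 × 10^13 J/m³
0.0628 × 4.68 × 10^113 / 3.01 × 10^13 = 9.76 × 10^98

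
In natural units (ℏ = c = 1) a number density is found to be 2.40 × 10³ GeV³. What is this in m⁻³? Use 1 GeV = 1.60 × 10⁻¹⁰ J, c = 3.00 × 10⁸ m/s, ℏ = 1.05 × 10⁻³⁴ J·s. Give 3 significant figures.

3.15 × 10⁵⁰ m⁻³

Number density is [L]⁻³ = [E]³/(ℏc)³.
1 GeV³ → 1/(ℏc)³ × (1 GeV in J)³ = 1.31 × 10⁴⁷ m⁻³.
Result: 2.40 × 10³ × 1.31 × 10⁴⁷ = 3.15 × 10⁵⁰ m⁻³.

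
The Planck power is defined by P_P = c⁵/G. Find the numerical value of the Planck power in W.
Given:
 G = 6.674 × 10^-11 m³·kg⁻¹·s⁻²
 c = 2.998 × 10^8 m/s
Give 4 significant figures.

3.629 × 10^52 W

P_P = c⁵/G
  = 2.422 × 10^42 / 6.674 × 10^-11
  = 3.629 × 10^52 W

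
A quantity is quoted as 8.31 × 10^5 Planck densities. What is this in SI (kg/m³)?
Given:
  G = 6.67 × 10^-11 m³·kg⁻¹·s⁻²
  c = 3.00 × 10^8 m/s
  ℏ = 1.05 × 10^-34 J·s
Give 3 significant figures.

One Planck density: ρ_P = c⁵/(ℏG²) = 5.20 × 10^96 kg/m³.
8.31 × 10^5 × 5.20 × 10^96 kg/m³ = 4.32 × 10^102 kg/m³

4.32 × 10^102 kg/m³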